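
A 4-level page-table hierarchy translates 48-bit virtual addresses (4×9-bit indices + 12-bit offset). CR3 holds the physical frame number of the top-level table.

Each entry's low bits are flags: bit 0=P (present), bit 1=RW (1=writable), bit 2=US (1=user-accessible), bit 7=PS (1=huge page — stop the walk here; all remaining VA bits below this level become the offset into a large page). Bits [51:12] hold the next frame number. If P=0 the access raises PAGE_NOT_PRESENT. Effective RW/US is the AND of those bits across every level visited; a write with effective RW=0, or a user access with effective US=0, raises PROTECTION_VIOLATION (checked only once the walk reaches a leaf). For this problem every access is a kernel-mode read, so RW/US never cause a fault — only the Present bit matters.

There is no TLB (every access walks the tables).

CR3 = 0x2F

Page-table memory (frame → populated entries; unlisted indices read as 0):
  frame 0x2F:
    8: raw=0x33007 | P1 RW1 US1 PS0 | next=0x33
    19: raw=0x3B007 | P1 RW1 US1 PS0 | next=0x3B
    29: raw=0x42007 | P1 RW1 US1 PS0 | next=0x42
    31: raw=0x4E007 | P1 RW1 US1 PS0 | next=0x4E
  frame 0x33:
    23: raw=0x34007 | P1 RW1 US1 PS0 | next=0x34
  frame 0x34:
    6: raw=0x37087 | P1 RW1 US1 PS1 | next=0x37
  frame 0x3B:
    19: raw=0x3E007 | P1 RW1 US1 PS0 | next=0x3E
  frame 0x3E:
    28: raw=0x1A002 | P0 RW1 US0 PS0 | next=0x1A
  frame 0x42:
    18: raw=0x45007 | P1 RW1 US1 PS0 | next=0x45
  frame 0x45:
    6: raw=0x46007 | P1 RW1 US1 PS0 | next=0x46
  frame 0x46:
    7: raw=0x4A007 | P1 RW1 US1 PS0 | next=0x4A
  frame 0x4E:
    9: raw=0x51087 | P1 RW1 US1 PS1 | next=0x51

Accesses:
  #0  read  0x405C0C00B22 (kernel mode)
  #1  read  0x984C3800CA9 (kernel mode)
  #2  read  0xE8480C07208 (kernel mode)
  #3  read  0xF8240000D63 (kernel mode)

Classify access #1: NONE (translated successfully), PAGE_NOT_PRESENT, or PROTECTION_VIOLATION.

Per-access translation:
#0 VA=0x405C0C00B22 (r,kernel):
  lvl0: tbl 0x2F, slot 8 ⇒ 0x33007 (P1/RW1/US1/PS0)
  lvl1: tbl 0x33, slot 23 ⇒ 0x34007 (P1/RW1/US1/PS0)
  lvl2: tbl 0x34, slot 6 ⇒ 0x37087 (P1/RW1/US1/PS1)
  ✓ 0x37B22 (huge @L2)  — 3 lookups
#1 VA=0x984C3800CA9 (r,kernel):
  lvl0: tbl 0x2F, slot 19 ⇒ 0x3B007 (P1/RW1/US1/PS0)
  lvl1: tbl 0x3B, slot 19 ⇒ 0x3E007 (P1/RW1/US1/PS0)
  lvl2: tbl 0x3E, slot 28 ⇒ 0x1A002 (P0/RW1/US0/PS0)
  ✗ PAGE_NOT_PRESENT  [3 reads]
#2 VA=0xE8480C07208 (r,kernel):
  lvl0: tbl 0x2F, slot 29 ⇒ 0x42007 (P1/RW1/US1/PS0)
  lvl1: tbl 0x42, slot 18 ⇒ 0x45007 (P1/RW1/US1/PS0)
  lvl2: tbl 0x45, slot 6 ⇒ 0x46007 (P1/RW1/US1/PS0)
  lvl3: tbl 0x46, slot 7 ⇒ 0x4A007 (P1/RW1/US1/PS0)
  ✓ 0x4A208  — 4 lookups
#3 VA=0xF8240000D63 (r,kernel):
  lvl0: tbl 0x2F, slot 31 ⇒ 0x4E007 (P1/RW1/US1/PS0)
  lvl1: tbl 0x4E, slot 9 ⇒ 0x51087 (P1/RW1/US1/PS1)
  ✓ 0x51D63 (huge @L1)  — 2 lookups

Access #1 fault: PAGE_NOT_PRESENT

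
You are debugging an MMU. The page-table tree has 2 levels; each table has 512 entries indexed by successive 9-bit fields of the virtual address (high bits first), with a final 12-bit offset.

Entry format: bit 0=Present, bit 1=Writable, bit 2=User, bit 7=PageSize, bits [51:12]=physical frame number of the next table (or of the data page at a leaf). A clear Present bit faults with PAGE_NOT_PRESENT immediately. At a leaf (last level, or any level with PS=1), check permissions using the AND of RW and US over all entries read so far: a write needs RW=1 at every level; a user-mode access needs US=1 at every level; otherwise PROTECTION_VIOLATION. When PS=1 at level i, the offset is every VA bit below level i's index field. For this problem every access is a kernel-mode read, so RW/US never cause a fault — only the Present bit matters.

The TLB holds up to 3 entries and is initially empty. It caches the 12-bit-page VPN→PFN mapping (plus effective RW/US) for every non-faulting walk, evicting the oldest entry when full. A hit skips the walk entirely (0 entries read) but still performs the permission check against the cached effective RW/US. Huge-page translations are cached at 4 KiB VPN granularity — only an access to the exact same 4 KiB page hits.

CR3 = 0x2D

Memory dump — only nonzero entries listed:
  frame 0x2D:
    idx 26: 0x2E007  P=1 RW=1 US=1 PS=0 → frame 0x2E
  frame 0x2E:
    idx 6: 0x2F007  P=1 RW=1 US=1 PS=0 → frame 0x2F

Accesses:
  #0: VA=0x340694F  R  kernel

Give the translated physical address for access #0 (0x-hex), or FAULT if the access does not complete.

Per-access translation:
#0 VA=0x340694F (r,kernel):
  L0: frame=0x2D idx=26 entry=0x2E007 [P=1 RW=1 US=1 PS=0]
  L1: frame=0x2E idx=6 entry=0x2F007 [P=1 RW=1 US=1 PS=0]
  ⇒ phys 0x2F94F  [2 reads]

Access #0 PA: 0x2F94F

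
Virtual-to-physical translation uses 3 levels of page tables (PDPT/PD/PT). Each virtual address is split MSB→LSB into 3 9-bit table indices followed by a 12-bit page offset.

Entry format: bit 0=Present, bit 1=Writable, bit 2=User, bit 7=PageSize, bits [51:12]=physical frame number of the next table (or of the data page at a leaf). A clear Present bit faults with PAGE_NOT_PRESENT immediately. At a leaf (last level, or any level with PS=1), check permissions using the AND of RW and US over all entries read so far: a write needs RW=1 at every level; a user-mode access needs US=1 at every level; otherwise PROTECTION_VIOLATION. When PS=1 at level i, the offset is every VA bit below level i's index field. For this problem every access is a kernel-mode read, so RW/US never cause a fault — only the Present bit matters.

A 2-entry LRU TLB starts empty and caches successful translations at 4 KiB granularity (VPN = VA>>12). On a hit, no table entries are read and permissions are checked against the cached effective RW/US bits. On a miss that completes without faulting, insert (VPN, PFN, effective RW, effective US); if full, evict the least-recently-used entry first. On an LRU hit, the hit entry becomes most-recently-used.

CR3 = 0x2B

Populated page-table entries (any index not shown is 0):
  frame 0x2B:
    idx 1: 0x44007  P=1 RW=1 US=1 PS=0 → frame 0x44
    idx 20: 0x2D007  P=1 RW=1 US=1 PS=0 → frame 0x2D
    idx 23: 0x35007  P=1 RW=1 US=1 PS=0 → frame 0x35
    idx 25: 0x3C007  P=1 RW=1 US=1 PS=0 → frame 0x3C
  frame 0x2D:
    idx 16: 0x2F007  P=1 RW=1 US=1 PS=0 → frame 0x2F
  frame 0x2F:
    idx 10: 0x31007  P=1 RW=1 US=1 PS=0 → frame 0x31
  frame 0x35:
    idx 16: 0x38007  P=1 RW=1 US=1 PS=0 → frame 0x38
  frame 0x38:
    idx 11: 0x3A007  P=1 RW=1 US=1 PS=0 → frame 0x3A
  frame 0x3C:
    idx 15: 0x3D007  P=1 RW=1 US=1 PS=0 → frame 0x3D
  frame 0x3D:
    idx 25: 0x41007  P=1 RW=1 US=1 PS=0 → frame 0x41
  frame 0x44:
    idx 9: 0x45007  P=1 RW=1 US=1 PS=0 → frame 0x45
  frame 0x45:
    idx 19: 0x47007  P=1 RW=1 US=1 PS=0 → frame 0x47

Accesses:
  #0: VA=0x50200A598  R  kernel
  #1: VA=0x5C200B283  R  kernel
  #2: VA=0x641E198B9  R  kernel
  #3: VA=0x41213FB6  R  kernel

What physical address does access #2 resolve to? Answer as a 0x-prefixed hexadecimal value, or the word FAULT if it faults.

Walk each access:
#0 VA=0x50200A598 (r,kernel):
  [0] read 0x2B idx=20: raw=0x2D007 flags P=1 W=1 U=1 S=0
  [1] read 0x2D idx=16: raw=0x2F007 flags P=1 W=1 U=1 S=0
  [2] read 0x2F idx=10: raw=0x31007 flags P=1 W=1 U=1 S=0
  → PA=0x31598  (3 entries read)
#1 VA=0x5C200B283 (r,kernel):
  [0] read 0x2B idx=23: raw=0x35007 flags P=1 W=1 U=1 S=0
  [1] read 0x35 idx=16: raw=0x38007 flags P=1 W=1 U=1 S=0
  [2] read 0x38 idx=11: raw=0x3A007 flags P=1 W=1 U=1 S=0
  → PA=0x3A283  (3 entries read)
#2 VA=0x641E198B9 (r,kernel):
  [0] read 0x2B idx=25: raw=0x3C007 flags P=1 W=1 U=1 S=0
  [1] read 0x3C idx=15: raw=0x3D007 flags P=1 W=1 U=1 S=0
  [2] read 0x3D idx=25: raw=0x41007 flags P=1 W=1 U=1 S=0
  → PA=0x418B9  (3 entries read)
#3 VA=0x41213FB6 (r,kernel):
  [0] read 0x2B idx=1: raw=0x44007 flags P=1 W=1 U=1 S=0
  [1] read 0x44 idx=9: raw=0x45007 flags P=1 W=1 U=1 S=0
  [2] read 0x45 idx=19: raw=0x47007 flags P=1 W=1 U=1 S=0
  → PA=0x47FB6  (3 entries read)

Access #2 PA: 0x418B9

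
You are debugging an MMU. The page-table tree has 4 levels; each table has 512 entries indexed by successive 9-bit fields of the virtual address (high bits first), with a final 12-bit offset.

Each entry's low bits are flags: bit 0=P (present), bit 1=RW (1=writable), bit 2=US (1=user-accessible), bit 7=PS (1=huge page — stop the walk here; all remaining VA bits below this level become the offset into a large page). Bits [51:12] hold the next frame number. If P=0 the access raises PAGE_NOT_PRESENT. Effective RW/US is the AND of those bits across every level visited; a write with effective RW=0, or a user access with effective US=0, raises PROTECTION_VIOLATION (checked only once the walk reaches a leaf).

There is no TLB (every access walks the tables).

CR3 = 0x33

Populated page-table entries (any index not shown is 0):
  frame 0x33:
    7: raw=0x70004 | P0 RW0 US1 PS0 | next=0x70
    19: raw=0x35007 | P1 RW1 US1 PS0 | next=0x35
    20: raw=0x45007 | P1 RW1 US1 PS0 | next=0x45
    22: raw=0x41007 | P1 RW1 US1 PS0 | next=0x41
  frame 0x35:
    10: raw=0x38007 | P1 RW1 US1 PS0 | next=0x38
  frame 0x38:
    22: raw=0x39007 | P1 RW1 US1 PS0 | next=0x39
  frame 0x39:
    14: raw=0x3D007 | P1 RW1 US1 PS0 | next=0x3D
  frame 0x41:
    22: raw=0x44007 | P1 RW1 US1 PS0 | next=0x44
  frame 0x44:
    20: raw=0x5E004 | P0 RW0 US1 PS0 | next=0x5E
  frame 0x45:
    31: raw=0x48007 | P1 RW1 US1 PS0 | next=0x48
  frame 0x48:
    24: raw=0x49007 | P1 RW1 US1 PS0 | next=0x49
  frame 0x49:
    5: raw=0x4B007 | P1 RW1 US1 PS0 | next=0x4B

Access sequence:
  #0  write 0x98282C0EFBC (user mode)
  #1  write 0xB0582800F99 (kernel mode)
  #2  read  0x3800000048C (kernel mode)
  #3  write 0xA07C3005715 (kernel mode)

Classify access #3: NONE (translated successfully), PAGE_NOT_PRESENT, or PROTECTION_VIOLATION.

Per-access translation:
#0 VA=0x98282C0EFBC (w,user):
  lvl0: tbl 0x33, slot 19 ⇒ 0x35007 (P1/RW1/US1/PS0)
  lvl1: tbl 0x35, slot 10 ⇒ 0x38007 (P1/RW1/US1/PS0)
  lvl2: tbl 0x38, slot 22 ⇒ 0x39007 (P1/RW1/US1/PS0)
  lvl3: tbl 0x39, slot 14 ⇒ 0x3D007 (P1/RW1/US1/PS0)
  ⇒ phys 0x3DFBC  [4 reads]
#1 VA=0xB0582800F99 (w,kernel):
  lvl0: tbl 0x33, slot 22 ⇒ 0x41007 (P1/RW1/US1/PS0)
  lvl1: tbl 0x41, slot 22 ⇒ 0x44007 (P1/RW1/US1/PS0)
  lvl2: tbl 0x44, slot 20 ⇒ 0x5E004 (P0/RW0/US1/PS0)
  ✗ PAGE_NOT_PRESENT  [3 reads]
#2 VA=0x3800000048C (r,kernel):
  lvl0: tbl 0x33, slot 7 ⇒ 0x70004 (P0/RW0/US1/PS0)
  ✗ PAGE_NOT_PRESENT  [1 reads]
#3 VA=0xA07C3005715 (w,kernel):
  lvl0: tbl 0x33, slot 20 ⇒ 0x45007 (P1/RW1/US1/PS0)
  lvl1: tbl 0x45, slot 31 ⇒ 0x48007 (P1/RW1/US1/PS0)
  lvl2: tbl 0x48, slot 24 ⇒ 0x49007 (P1/RW1/US1/PS0)
  lvl3: tbl 0x49, slot 5 ⇒ 0x4B007 (P1/RW1/US1/PS0)
  ⇒ phys 0x4B715  [4 reads]

Access #3 fault: NONE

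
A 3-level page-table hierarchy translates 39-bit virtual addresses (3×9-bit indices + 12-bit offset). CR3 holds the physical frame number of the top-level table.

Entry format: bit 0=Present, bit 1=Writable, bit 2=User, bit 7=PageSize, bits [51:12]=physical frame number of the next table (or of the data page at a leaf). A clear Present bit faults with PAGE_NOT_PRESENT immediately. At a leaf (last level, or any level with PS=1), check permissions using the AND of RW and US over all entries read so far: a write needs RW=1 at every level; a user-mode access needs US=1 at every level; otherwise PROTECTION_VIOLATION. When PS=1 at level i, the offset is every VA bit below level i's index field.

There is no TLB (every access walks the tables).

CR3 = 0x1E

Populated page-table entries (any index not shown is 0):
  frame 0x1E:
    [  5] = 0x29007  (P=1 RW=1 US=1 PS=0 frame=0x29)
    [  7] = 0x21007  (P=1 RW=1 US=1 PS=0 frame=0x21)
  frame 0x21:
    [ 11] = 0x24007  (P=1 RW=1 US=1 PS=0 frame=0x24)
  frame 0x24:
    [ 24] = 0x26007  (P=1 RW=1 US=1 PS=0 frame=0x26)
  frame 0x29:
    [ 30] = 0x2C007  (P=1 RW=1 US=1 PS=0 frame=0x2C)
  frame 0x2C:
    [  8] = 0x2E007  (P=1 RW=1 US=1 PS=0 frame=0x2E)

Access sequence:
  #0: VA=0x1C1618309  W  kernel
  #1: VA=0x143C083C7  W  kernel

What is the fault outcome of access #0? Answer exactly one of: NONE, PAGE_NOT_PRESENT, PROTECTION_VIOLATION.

Trace:
#0 VA=0x1C1618309 (w,kernel):
  L0 @0x1E[7] → 0x21007  P=1,RW=1,US=1,PS=0
  L1 @0x21[11] → 0x24007  P=1,RW=1,US=1,PS=0
  L2 @0x24[24] → 0x26007  P=1,RW=1,US=1,PS=0
  ⇒ phys 0x26309  [3 reads]
#1 VA=0x143C083C7 (w,kernel):
  L0 @0x1E[5] → 0x29007  P=1,RW=1,US=1,PS=0
  L1 @0x29[30] → 0x2C007  P=1,RW=1,US=1,PS=0
  L2 @0x2C[8] → 0x2E007  P=1,RW=1,US=1,PS=0
  ⇒ phys 0x2E3C7  [3 reads]

Access #0 fault: NONE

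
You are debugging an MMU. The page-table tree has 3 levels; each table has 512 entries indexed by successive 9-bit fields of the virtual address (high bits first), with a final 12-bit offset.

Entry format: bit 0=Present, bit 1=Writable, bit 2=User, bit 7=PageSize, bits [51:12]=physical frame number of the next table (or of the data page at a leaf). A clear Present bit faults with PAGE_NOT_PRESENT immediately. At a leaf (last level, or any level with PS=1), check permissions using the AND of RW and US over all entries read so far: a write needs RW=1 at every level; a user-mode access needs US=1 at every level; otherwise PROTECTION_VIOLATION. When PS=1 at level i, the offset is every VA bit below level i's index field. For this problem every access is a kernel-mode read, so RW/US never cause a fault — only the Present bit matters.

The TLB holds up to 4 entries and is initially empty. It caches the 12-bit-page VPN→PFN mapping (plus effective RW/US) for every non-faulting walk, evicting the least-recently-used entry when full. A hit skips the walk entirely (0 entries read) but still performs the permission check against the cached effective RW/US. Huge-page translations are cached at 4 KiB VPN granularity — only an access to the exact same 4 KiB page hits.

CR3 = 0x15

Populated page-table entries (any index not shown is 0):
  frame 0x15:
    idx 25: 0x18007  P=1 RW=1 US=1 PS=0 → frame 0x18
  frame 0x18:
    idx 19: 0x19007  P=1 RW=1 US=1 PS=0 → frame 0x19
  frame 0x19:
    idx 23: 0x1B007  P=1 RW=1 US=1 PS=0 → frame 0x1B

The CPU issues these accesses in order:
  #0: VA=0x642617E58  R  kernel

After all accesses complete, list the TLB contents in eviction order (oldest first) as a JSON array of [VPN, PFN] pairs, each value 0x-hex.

Per-access translation:
#0 VA=0x642617E58 (r,kernel):
  L0: frame=0x15 idx=25 entry=0x18007 [P=1 RW=1 US=1 PS=0]
  L1: frame=0x18 idx=19 entry=0x19007 [P=1 RW=1 US=1 PS=0]
  L2: frame=0x19 idx=23 entry=0x1B007 [P=1 RW=1 US=1 PS=0]
  ✓ 0x1BE58  — 3 lookups

TLB: [["0x642617", "0x1B"]]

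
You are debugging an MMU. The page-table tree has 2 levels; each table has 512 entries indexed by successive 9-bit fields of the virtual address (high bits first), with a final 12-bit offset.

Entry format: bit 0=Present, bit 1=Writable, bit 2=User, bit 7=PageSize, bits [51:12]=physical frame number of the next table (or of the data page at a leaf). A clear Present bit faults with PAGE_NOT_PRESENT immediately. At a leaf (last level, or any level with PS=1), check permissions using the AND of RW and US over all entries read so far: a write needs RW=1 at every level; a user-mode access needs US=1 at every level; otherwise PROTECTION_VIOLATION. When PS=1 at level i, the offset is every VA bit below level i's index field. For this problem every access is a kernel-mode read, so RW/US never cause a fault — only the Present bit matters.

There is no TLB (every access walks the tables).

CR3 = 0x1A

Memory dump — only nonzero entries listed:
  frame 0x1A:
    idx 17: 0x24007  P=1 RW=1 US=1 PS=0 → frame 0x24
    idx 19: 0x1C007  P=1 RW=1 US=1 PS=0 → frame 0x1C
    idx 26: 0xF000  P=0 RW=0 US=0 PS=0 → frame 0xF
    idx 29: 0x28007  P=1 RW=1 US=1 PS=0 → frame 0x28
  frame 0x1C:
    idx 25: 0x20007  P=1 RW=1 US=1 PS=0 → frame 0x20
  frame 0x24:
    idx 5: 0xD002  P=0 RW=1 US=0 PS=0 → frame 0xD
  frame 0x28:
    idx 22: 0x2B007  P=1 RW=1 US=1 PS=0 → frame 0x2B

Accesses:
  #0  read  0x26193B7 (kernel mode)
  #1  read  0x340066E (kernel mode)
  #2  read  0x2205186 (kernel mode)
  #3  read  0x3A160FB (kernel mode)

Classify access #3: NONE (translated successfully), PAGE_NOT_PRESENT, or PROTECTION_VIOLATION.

Walk each access:
#0 VA=0x26193B7 (r,kernel):
  [0] read 0x1A idx=19: raw=0x1C007 flags P=1 W=1 U=1 S=0
  [1] read 0x1C idx=25: raw=0x20007 flags P=1 W=1 U=1 S=0
  ✓ 0x203B7  — 2 lookups
#1 VA=0x340066E (r,kernel):
  [0] read 0x1A idx=26: raw=0xF000 flags P=0 W=0 U=0 S=0
  ⇒ fault: PAGE_NOT_PRESENT  — 1 lookups
#2 VA=0x2205186 (r,kernel):
  [0] read 0x1A idx=17: raw=0x24007 flags P=1 W=1 U=1 S=0
  [1] read 0x24 idx=5: raw=0xD002 flags P=0 W=1 U=0 S=0
  ⇒ fault: PAGE_NOT_PRESENT  — 2 lookups
#3 VA=0x3A160FB (r,kernel):
  [0] read 0x1A idx=29: raw=0x28007 flags P=1 W=1 U=1 S=0
  [1] read 0x28 idx=22: raw=0x2B007 flags P=1 W=1 U=1 S=0
  ✓ 0x2B0FB  — 2 lookups

Access #3 fault: NONE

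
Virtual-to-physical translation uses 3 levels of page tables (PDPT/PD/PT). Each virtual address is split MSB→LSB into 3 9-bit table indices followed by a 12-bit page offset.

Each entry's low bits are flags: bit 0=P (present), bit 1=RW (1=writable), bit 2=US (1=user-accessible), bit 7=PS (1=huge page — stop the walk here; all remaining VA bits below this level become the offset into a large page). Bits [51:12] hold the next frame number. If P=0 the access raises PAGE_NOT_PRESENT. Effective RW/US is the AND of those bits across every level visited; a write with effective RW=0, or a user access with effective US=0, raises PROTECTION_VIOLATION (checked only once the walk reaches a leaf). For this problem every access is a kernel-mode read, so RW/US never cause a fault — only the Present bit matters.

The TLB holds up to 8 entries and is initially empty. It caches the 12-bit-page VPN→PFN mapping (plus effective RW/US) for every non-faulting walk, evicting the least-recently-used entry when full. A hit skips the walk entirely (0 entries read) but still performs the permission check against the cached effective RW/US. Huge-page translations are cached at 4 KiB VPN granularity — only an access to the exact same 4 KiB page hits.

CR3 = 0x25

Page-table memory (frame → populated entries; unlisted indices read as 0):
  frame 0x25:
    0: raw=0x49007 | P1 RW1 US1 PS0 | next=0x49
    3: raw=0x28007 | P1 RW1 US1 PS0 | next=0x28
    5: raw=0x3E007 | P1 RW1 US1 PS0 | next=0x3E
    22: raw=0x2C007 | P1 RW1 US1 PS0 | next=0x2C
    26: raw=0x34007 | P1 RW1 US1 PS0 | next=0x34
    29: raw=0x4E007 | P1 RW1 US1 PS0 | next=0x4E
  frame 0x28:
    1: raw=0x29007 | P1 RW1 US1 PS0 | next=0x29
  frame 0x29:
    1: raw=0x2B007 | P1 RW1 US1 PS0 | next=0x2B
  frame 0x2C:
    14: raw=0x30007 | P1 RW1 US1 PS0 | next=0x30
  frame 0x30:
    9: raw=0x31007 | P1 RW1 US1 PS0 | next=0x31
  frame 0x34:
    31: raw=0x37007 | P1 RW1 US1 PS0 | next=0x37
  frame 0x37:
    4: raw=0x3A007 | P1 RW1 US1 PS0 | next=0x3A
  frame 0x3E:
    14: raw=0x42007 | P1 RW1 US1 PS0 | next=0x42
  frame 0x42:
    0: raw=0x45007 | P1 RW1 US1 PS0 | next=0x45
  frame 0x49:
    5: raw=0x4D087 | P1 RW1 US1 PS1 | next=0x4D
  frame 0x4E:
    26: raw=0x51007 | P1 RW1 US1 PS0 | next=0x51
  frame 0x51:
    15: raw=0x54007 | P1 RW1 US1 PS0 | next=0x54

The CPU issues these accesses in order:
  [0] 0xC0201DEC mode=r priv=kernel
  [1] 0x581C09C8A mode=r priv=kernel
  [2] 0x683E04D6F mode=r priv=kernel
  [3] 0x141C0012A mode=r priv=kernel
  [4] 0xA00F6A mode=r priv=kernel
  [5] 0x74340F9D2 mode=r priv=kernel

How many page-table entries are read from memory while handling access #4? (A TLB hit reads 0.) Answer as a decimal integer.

Per-access translation:
#0 VA=0xC0201DEC (r,kernel):
  [0] read 0x25 idx=3: raw=0x28007 flags P=1 W=1 U=1 S=0
  [1] read 0x28 idx=1: raw=0x29007 flags P=1 W=1 U=1 S=0
  [2] read 0x29 idx=1: raw=0x2B007 flags P=1 W=1 U=1 S=0
  ⇒ phys 0x2BDEC  [3 reads]
#1 VA=0x581C09C8A (r,kernel):
  [0] read 0x25 idx=22: raw=0x2C007 flags P=1 W=1 U=1 S=0
  [1] read 0x2C idx=14: raw=0x30007 flags P=1 W=1 U=1 S=0
  [2] read 0x30 idx=9: raw=0x31007 flags P=1 W=1 U=1 S=0
  ⇒ phys 0x31C8A  [3 reads]
#2 VA=0x683E04D6F (r,kernel):
  [0] read 0x25 idx=26: raw=0x34007 flags P=1 W=1 U=1 S=0
  [1] read 0x34 idx=31: raw=0x37007 flags P=1 W=1 U=1 S=0
  [2] read 0x37 idx=4: raw=0x3A007 flags P=1 W=1 U=1 S=0
  ⇒ phys 0x3AD6F  [3 reads]
#3 VA=0x141C0012A (r,kernel):
  [0] read 0x25 idx=5: raw=0x3E007 flags P=1 W=1 U=1 S=0
  [1] read 0x3E idx=14: raw=0x42007 flags P=1 W=1 U=1 S=0
  [2] read 0x42 idx=0: raw=0x45007 flags P=1 W=1 U=1 S=0
  ⇒ phys 0x4512A  [3 reads]
#4 VA=0xA00F6A (r,kernel):
  [0] read 0x25 idx=0: raw=0x49007 flags P=1 W=1 U=1 S=0
  [1] read 0x49 idx=5: raw=0x4D087 flags P=1 W=1 U=1 S=1
  ⇒ phys 0x4DF6A (huge @L1)  [2 reads]
#5 VA=0x74340F9D2 (r,kernel):
  [0] read 0x25 idx=29: raw=0x4E007 flags P=1 W=1 U=1 S=0
  [1] read 0x4E idx=26: raw=0x51007 flags P=1 W=1 U=1 S=0
  [2] read 0x51 idx=15: raw=0x54007 flags P=1 W=1 U=1 S=0
  ⇒ phys 0x549D2  [3 reads]

Entries read for #4: 2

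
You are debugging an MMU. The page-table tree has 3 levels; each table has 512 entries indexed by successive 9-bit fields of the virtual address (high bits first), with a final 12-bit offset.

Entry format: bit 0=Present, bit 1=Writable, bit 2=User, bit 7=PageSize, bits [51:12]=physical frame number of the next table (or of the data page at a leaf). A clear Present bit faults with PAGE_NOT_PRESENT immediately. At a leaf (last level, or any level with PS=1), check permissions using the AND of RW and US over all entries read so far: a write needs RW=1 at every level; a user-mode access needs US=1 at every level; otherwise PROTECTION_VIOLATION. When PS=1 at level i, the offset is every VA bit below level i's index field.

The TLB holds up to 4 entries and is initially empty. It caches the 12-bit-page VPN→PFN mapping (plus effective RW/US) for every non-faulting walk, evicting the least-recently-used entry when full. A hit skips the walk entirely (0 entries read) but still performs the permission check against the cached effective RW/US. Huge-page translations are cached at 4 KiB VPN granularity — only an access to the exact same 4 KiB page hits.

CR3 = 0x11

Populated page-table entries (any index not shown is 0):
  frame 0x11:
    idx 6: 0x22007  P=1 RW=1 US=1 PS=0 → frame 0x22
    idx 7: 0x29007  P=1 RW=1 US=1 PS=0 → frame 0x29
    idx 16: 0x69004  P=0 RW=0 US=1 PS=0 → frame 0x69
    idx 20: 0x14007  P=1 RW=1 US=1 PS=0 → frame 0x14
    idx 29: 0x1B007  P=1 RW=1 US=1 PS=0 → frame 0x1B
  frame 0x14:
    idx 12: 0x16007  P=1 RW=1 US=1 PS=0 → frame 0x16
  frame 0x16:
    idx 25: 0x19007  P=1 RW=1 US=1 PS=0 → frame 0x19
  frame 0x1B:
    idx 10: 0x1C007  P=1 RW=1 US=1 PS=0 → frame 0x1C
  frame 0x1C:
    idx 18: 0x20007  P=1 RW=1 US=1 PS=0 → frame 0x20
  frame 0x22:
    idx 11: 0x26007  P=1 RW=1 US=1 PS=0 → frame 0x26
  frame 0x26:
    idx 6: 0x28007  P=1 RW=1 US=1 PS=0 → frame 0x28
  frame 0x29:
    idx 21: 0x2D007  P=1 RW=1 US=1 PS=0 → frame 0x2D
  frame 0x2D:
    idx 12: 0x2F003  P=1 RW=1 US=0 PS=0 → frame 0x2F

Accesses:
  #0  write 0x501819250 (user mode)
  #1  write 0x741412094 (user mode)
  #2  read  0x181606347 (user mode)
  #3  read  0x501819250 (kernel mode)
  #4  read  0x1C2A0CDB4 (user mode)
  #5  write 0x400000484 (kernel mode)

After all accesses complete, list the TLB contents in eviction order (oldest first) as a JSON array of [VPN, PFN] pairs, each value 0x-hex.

Walk each access:
#0 VA=0x501819250 (w,user):
  lvl0: tbl 0x11, slot 20 ⇒ 0x14007 (P1/RW1/US1/PS0)
  lvl1: tbl 0x14, slot 12 ⇒ 0x16007 (P1/RW1/US1/PS0)
  lvl2: tbl 0x16, slot 25 ⇒ 0x19007 (P1/RW1/US1/PS0)
  ⇒ phys 0x19250  [3 reads]
#1 VA=0x741412094 (w,user):
  lvl0: tbl 0x11, slot 29 ⇒ 0x1B007 (P1/RW1/US1/PS0)
  lvl1: tbl 0x1B, slot 10 ⇒ 0x1C007 (P1/RW1/US1/PS0)
  lvl2: tbl 0x1C, slot 18 ⇒ 0x20007 (P1/RW1/US1/PS0)
  ⇒ phys 0x20094  [3 reads]
#2 VA=0x181606347 (r,user):
  lvl0: tbl 0x11, slot 6 ⇒ 0x22007 (P1/RW1/US1/PS0)
  lvl1: tbl 0x22, slot 11 ⇒ 0x26007 (P1/RW1/US1/PS0)
  lvl2: tbl 0x26, slot 6 ⇒ 0x28007 (P1/RW1/US1/PS0)
  ⇒ phys 0x28347  [3 reads]
#3 VA=0x501819250 (r,kernel):
  TLB hit vpn=0x501819 → PA=0x19250
#4 VA=0x1C2A0CDB4 (r,user):
  lvl0: tbl 0x11, slot 7 ⇒ 0x29007 (P1/RW1/US1/PS0)
  lvl1: tbl 0x29, slot 21 ⇒ 0x2D007 (P1/RW1/US1/PS0)
  lvl2: tbl 0x2D, slot 12 ⇒ 0x2F003 (P1/RW1/US0/PS0)
  ⇒ fault: PROTECTION_VIOLATION  — 3 lookups
#5 VA=0x400000484 (w,kernel):
  lvl0: tbl 0x11, slot 16 ⇒ 0x69004 (P0/RW0/US1/PS0)
  ⇒ fault: PAGE_NOT_PRESENT  — 1 lookups

TLB: [["0x741412", "0x20"], ["0x181606", "0x28"], ["0x501819", "0x19"]]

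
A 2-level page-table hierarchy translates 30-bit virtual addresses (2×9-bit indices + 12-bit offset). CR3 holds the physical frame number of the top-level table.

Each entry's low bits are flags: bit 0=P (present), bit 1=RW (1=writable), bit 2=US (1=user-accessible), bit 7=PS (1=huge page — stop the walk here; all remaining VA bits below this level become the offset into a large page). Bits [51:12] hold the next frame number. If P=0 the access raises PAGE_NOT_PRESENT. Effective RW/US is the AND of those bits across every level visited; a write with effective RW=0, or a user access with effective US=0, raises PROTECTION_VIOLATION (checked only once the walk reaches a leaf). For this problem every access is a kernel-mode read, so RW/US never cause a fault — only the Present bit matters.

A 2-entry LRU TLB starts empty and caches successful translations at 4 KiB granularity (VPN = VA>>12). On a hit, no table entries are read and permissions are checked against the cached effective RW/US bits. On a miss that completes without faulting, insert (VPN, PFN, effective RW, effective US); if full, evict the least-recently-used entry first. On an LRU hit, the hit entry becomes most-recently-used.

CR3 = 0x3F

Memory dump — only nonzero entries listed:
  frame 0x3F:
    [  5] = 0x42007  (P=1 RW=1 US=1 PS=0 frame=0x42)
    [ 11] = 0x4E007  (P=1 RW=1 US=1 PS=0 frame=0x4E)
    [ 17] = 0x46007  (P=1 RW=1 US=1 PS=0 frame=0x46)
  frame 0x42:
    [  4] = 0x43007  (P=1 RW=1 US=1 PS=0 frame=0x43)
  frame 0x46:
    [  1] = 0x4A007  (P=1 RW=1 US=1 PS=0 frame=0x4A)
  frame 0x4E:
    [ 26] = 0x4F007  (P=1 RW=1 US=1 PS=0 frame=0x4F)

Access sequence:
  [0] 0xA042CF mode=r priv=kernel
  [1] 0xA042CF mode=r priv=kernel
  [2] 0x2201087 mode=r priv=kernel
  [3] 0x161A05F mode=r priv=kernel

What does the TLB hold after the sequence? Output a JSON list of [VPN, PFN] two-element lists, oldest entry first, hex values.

Per-access translation:
#0 VA=0xA042CF (r,kernel):
  L0: frame=0x3F idx=5 entry=0x42007 [P=1 RW=1 US=1 PS=0]
  L1: frame=0x42 idx=4 entry=0x43007 [P=1 RW=1 US=1 PS=0]
  ⇒ phys 0x432CF  [2 reads]
#1 VA=0xA042CF (r,kernel):
  TLB hit vpn=0xA04 → PA=0x432CF
#2 VA=0x2201087 (r,kernel):
  L0: frame=0x3F idx=17 entry=0x46007 [P=1 RW=1 US=1 PS=0]
  L1: frame=0x46 idx=1 entry=0x4A007 [P=1 RW=1 US=1 PS=0]
  ⇒ phys 0x4A087  [2 reads]
#3 VA=0x161A05F (r,kernel):
  L0: frame=0x3F idx=11 entry=0x4E007 [P=1 RW=1 US=1 PS=0]
  L1: frame=0x4E idx=26 entry=0x4F007 [P=1 RW=1 US=1 PS=0]
  ⇒ phys 0x4F05F  [2 reads]

TLB: [["0x2201", "0x4A"], ["0x161A", "0x4F"]]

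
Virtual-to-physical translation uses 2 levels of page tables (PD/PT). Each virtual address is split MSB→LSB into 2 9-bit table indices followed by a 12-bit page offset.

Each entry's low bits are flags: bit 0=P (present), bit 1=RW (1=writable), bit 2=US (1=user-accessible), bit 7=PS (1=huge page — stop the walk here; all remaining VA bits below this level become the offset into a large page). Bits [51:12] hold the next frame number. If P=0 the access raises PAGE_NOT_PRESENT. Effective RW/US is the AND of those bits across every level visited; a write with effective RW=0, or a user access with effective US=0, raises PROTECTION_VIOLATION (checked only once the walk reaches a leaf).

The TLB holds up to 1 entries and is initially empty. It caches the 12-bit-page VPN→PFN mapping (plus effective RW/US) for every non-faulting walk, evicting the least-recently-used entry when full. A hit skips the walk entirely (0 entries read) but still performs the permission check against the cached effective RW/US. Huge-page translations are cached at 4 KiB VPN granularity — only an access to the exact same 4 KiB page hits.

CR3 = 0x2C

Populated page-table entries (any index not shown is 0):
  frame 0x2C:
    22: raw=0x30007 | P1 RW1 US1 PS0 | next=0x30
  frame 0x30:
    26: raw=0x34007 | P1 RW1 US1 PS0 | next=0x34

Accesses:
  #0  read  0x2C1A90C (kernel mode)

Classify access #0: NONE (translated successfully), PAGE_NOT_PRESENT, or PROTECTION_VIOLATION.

Walk each access:
#0 VA=0x2C1A90C (r,kernel):
  lvl0: tbl 0x2C, slot 22 ⇒ 0x30007 (P1/RW1/US1/PS0)
  lvl1: tbl 0x30, slot 26 ⇒ 0x34007 (P1/RW1/US1/PS0)
  → PA=0x3490C  (2 entries read)

Access #0 fault: NONE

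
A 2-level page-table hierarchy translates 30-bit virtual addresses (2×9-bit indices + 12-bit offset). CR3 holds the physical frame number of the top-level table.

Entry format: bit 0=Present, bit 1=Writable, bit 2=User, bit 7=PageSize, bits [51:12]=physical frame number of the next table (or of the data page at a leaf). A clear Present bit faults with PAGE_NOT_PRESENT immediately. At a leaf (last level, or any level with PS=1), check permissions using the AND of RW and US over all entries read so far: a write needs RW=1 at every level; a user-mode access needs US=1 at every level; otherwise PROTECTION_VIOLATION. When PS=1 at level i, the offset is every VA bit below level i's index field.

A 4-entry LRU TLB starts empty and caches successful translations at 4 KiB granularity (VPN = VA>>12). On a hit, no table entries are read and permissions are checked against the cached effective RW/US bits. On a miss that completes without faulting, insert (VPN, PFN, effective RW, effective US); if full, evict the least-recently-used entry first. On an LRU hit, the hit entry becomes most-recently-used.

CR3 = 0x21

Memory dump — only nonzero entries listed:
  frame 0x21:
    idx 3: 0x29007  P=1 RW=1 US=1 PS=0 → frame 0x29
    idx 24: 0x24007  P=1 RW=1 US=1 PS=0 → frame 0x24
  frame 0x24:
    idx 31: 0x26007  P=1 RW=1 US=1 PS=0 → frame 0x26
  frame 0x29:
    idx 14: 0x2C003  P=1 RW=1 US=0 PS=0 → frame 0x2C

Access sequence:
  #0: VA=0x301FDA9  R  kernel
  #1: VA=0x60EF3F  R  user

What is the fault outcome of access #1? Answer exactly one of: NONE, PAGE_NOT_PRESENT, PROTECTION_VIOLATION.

Walk each access:
#0 VA=0x301FDA9 (r,kernel):
  [0] read 0x21 idx=24: raw=0x24007 flags P=1 W=1 U=1 S=0
  [1] read 0x24 idx=31: raw=0x26007 flags P=1 W=1 U=1 S=0
  → PA=0x26DA9  (2 entries read)
#1 VA=0x60EF3F (r,user):
  [0] read 0x21 idx=3: raw=0x29007 flags P=1 W=1 U=1 S=0
  [1] read 0x29 idx=14: raw=0x2C003 flags P=1 W=1 U=0 S=0
  ✗ PROTECTION_VIOLATION  [2 reads]

Access #1 fault: PROTECTION_VIOLATION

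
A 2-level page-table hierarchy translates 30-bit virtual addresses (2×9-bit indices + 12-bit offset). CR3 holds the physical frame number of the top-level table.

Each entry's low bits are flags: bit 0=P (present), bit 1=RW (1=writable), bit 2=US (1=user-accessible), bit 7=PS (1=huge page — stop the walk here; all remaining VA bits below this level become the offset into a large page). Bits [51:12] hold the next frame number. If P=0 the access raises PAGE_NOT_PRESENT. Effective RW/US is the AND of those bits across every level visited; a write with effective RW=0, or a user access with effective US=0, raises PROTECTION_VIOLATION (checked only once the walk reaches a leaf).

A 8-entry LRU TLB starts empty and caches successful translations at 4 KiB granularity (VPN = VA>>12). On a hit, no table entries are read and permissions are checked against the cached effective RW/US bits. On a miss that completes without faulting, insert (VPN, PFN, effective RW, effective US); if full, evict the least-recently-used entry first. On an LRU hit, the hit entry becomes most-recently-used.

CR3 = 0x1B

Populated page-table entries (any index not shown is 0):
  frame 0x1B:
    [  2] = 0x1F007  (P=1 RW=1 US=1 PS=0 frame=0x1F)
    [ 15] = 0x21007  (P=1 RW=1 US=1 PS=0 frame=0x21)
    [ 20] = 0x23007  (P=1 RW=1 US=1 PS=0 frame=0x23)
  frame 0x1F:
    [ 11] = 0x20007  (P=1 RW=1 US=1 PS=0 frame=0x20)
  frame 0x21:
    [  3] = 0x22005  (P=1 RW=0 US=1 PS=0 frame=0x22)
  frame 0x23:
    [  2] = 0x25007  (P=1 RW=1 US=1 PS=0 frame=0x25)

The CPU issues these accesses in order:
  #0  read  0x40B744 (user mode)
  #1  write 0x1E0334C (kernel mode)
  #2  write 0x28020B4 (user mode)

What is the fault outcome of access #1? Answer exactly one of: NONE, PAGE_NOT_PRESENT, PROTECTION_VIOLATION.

Trace:
#0 VA=0x40B744 (r,user):
  L0: frame=0x1B idx=2 entry=0x1F007 [P=1 RW=1 US=1 PS=0]
  L1: frame=0x1F idx=11 entry=0x20007 [P=1 RW=1 US=1 PS=0]
  ⇒ phys 0x20744  [2 reads]
#1 VA=0x1E0334C (w,kernel):
  L0: frame=0x1B idx=15 entry=0x21007 [P=1 RW=1 US=1 PS=0]
  L1: frame=0x21 idx=3 entry=0x22005 [P=1 RW=0 US=1 PS=0]
  ⇒ fault: PROTECTION_VIOLATION  — 2 lookups
#2 VA=0x28020B4 (w,user):
  L0: frame=0x1B idx=20 entry=0x23007 [P=1 RW=1 US=1 PS=0]
  L1: frame=0x23 idx=2 entry=0x25007 [P=1 RW=1 US=1 PS=0]
  ⇒ phys 0x250B4  [2 reads]

Access #1 fault: PROTECTION_VIOLATION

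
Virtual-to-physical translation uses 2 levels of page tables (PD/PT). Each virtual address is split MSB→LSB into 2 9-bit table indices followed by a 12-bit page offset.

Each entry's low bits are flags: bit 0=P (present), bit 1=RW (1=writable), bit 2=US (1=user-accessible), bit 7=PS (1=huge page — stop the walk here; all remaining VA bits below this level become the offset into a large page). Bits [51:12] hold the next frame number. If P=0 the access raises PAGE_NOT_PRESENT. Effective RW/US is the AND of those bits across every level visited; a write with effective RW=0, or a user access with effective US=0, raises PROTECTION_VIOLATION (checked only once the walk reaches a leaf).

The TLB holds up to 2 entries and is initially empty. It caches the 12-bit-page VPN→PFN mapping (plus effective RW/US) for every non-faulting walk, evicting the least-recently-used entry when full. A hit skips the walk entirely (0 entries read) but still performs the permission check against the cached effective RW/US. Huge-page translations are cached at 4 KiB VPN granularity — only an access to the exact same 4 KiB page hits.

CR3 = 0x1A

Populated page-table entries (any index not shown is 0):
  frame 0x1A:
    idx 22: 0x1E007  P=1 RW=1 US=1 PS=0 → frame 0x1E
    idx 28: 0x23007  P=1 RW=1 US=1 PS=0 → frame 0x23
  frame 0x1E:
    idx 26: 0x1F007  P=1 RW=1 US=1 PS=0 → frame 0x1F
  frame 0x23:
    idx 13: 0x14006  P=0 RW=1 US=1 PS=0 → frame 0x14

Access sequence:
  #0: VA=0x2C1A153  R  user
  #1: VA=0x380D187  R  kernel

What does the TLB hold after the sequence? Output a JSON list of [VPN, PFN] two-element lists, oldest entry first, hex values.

Per-access translation:
#0 VA=0x2C1A153 (r,user):
  lvl0: tbl 0x1A, slot 22 ⇒ 0x1E007 (P1/RW1/US1/PS0)
  lvl1: tbl 0x1E, slot 26 ⇒ 0x1F007 (P1/RW1/US1/PS0)
  ✓ 0x1F153  — 2 lookups
#1 VA=0x380D187 (r,kernel):
  lvl0: tbl 0x1A, slot 28 ⇒ 0x23007 (P1/RW1/US1/PS0)
  lvl1: tbl 0x23, slot 13 ⇒ 0x14006 (P0/RW1/US1/PS0)
  ✗ PAGE_NOT_PRESENT  [2 reads]

TLB: [["0x2C1A", "0x1F"]]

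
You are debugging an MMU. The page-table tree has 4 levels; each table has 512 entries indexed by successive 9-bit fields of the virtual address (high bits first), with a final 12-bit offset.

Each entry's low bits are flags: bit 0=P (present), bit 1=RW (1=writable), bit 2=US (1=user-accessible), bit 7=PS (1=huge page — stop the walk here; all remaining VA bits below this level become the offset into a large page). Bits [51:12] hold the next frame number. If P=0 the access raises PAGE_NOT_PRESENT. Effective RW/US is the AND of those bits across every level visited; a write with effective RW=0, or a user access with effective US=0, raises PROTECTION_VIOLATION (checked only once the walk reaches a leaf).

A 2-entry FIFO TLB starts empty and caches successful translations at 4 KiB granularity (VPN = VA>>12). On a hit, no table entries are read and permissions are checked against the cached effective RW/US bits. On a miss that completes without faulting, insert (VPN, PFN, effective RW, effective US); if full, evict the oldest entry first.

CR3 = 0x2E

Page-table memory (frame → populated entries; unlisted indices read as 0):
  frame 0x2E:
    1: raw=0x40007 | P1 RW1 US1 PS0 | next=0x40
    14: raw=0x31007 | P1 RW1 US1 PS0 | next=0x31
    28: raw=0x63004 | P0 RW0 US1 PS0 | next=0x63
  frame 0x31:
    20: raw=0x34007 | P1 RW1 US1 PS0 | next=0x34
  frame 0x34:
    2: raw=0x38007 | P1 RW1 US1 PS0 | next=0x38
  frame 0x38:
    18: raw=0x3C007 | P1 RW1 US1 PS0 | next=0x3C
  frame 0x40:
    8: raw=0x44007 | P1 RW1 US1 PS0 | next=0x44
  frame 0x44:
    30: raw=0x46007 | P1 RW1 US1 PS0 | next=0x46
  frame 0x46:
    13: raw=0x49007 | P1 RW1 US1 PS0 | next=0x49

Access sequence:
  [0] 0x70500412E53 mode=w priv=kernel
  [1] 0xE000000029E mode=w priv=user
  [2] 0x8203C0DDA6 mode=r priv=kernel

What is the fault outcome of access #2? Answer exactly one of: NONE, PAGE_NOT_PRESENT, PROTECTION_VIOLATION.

Walk each access:
#0 VA=0x70500412E53 (w,kernel):
  L0 @0x2E[14] → 0x31007  P=1,RW=1,US=1,PS=0
  L1 @0x31[20] → 0x34007  P=1,RW=1,US=1,PS=0
  L2 @0x34[2] → 0x38007  P=1,RW=1,US=1,PS=0
  L3 @0x38[18] → 0x3C007  P=1,RW=1,US=1,PS=0
  ✓ 0x3CE53  — 4 lookups
#1 VA=0xE000000029E (w,user):
  L0 @0x2E[28] → 0x63004  P=0,RW=0,US=1,PS=0
  → PAGE_NOT_PRESENT  (1 entries read)
#2 VA=0x8203C0DDA6 (r,kernel):
  L0 @0x2E[1] → 0x40007  P=1,RW=1,US=1,PS=0
  L1 @0x40[8] → 0x44007  P=1,RW=1,US=1,PS=0
  L2 @0x44[30] → 0x46007  P=1,RW=1,US=1,PS=0
  L3 @0x46[13] → 0x49007  P=1,RW=1,US=1,PS=0
  ✓ 0x49DA6  — 4 lookups

Access #2 fault: NONE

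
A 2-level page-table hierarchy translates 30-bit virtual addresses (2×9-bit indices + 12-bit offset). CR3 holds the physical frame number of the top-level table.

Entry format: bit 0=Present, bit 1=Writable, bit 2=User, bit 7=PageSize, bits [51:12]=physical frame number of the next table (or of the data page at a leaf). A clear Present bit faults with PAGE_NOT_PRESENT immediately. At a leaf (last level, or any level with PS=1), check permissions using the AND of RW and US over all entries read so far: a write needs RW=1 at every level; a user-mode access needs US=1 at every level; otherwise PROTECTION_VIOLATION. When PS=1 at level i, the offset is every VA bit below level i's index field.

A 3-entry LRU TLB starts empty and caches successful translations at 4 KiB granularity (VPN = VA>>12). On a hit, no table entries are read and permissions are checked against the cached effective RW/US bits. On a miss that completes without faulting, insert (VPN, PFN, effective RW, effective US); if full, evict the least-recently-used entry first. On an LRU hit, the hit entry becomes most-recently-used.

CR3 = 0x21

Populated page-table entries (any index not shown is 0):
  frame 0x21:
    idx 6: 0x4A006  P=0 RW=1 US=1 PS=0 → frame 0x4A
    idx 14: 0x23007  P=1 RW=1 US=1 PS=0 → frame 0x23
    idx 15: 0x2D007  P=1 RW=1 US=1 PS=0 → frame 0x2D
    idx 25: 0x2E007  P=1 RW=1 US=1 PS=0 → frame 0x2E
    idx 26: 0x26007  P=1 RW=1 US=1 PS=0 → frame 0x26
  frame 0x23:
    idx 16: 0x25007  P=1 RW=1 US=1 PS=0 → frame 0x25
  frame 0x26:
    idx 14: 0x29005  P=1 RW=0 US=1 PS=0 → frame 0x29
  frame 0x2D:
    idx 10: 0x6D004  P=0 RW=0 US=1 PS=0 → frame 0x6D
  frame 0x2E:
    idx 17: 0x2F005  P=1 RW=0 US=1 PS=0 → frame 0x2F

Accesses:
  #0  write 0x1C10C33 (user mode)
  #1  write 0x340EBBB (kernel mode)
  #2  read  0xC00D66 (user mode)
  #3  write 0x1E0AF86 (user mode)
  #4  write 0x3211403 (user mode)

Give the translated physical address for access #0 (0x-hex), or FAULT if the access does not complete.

Per-access translation:
#0 VA=0x1C10C33 (w,user):
  lvl0: tbl 0x21, slot 14 ⇒ 0x23007 (P1/RW1/US1/PS0)
  lvl1: tbl 0x23, slot 16 ⇒ 0x25007 (P1/RW1/US1/PS0)
  ✓ 0x25C33  — 2 lookups
#1 VA=0x340EBBB (w,kernel):
  lvl0: tbl 0x21, slot 26 ⇒ 0x26007 (P1/RW1/US1/PS0)
  lvl1: tbl 0x26, slot 14 ⇒ 0x29005 (P1/RW0/US1/PS0)
  → PROTECTION_VIOLATION  (2 entries read)
#2 VA=0xC00D66 (r,user):
  lvl0: tbl 0x21, slot 6 ⇒ 0x4A006 (P0/RW1/US1/PS0)
  → PAGE_NOT_PRESENT  (1 entries read)
#3 VA=0x1E0AF86 (w,user):
  lvl0: tbl 0x21, slot 15 ⇒ 0x2D007 (P1/RW1/US1/PS0)
  lvl1: tbl 0x2D, slot 10 ⇒ 0x6D004 (P0/RW0/US1/PS0)
  → PAGE_NOT_PRESENT  (2 entries read)
#4 VA=0x3211403 (w,user):
  lvl0: tbl 0x21, slot 25 ⇒ 0x2E007 (P1/RW1/US1/PS0)
  lvl1: tbl 0x2E, slot 17 ⇒ 0x2F005 (P1/RW0/US1/PS0)
  → PROTECTION_VIOLATION  (2 entries read)

Access #0 PA: 0x25C33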